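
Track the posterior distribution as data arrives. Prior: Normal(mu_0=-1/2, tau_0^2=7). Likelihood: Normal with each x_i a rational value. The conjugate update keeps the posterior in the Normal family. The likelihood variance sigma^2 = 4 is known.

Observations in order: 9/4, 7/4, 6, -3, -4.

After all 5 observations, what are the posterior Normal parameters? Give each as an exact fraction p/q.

mu_0=19/39, tau_0^2=28/39

obs 1: x=9/4 → posterior Normal(5/4, 28/11)
obs 2: x=7/4 → posterior Normal(13/9, 14/9)
obs 3: x=6 → posterior Normal(68/25, 28/25)
obs 4: x=-3 → posterior Normal(47/32, 7/8)
obs 5: x=-4 → posterior Normal(19/39, 28/39)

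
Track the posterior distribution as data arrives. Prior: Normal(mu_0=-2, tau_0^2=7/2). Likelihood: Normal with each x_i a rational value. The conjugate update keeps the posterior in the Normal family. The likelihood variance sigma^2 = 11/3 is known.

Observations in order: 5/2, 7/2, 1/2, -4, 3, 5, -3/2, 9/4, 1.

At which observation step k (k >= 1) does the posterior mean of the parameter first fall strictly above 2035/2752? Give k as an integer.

obs 1: x=5/2 → posterior Normal(17/86, 77/43)
obs 2: x=7/2 → posterior Normal(41/32, 77/64)
obs 3: x=1/2 → posterior Normal(37/34, 77/85)
obs 4: x=-4 → posterior Normal(17/212, 77/106)
obs 5: x=3 → posterior Normal(143/254, 77/127)
obs 6: x=5 → posterior Normal(353/296, 77/148)
obs 7: x=-3/2 → posterior Normal(145/169, 77/169)
obs 8: x=9/4 → posterior Normal(769/760, 77/190)
obs 9: x=1 → posterior Normal(853/844, 77/211)

k = 2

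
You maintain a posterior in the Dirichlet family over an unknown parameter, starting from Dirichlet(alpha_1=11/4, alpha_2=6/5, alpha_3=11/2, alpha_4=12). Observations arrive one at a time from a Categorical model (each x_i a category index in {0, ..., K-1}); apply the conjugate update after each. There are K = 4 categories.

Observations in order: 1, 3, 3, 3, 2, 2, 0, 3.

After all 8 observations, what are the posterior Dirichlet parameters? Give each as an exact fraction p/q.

obs 1: x=1 → posterior Dirichlet(11/4, 11/5, 11/2, 12)
obs 2: x=3 → posterior Dirichlet(11/4, 11/5, 11/2, 13)
obs 3: x=3 → posterior Dirichlet(11/4, 11/5, 11/2, 14)
obs 4: x=3 → posterior Dirichlet(11/4, 11/5, 11/2, 15)
obs 5: x=2 → posterior Dirichlet(11/4, 11/5, 13/2, 15)
obs 6: x=2 → posterior Dirichlet(11/4, 11/5, 15/2, 15)
obs 7: x=0 → posterior Dirichlet(15/4, 11/5, 15/2, 15)
obs 8: x=3 → posterior Dirichlet(15/4, 11/5, 15/2, 16)

alpha_1=15/4, alpha_2=11/5, alpha_3=15/2, alpha_4=16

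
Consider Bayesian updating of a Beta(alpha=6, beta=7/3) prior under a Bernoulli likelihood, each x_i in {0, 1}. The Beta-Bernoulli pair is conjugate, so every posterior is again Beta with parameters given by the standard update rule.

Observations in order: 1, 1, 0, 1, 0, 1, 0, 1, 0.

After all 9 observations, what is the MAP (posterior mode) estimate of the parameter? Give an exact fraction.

15/23

obs 1: x=1 → posterior Beta(7, 7/3)
obs 2: x=1 → posterior Beta(8, 7/3)
obs 3: x=0 → posterior Beta(8, 10/3)
obs 4: x=1 → posterior Beta(9, 10/3)
obs 5: x=0 → posterior Beta(9, 13/3)
obs 6: x=1 → posterior Beta(10, 13/3)
obs 7: x=0 → posterior Beta(10, 16/3)
obs 8: x=1 → posterior Beta(11, 16/3)
obs 9: x=0 → posterior Beta(11, 19/3)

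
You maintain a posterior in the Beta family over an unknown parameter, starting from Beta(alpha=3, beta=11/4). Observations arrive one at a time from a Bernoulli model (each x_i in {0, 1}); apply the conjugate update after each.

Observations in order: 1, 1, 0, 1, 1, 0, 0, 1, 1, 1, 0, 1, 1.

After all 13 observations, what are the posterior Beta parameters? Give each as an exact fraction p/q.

obs 1: x=1 → posterior Beta(4, 11/4)
obs 2: x=1 → posterior Beta(5, 11/4)
obs 3: x=0 → posterior Beta(5, 15/4)
obs 4: x=1 → posterior Beta(6, 15/4)
obs 5: x=1 → posterior Beta(7, 15/4)
obs 6: x=0 → posterior Beta(7, 19/4)
obs 7: x=0 → posterior Beta(7, 23/4)
obs 8: x=1 → posterior Beta(8, 23/4)
obs 9: x=1 → posterior Beta(9, 23/4)
obs 10: x=1 → posterior Beta(10, 23/4)
obs 11: x=0 → posterior Beta(10, 27/4)
obs 12: x=1 → posterior Beta(11, 27/4)
obs 13: x=1 → posterior Beta(12, 27/4)

alpha=12, beta=27/4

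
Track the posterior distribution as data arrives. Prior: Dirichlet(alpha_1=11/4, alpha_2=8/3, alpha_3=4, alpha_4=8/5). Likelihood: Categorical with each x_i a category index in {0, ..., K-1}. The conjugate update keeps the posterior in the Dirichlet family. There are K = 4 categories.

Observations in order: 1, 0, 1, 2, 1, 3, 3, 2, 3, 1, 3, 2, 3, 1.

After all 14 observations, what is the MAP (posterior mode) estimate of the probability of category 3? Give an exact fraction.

336/1261

obs 1: x=1 → posterior Dirichlet(11/4, 11/3, 4, 8/5)
obs 2: x=0 → posterior Dirichlet(15/4, 11/3, 4, 8/5)
obs 3: x=1 → posterior Dirichlet(15/4, 14/3, 4, 8/5)
obs 4: x=2 → posterior Dirichlet(15/4, 14/3, 5, 8/5)
obs 5: x=1 → posterior Dirichlet(15/4, 17/3, 5, 8/5)
obs 6: x=3 → posterior Dirichlet(15/4, 17/3, 5, 13/5)
obs 7: x=3 → posterior Dirichlet(15/4, 17/3, 5, 18/5)
obs 8: x=2 → posterior Dirichlet(15/4, 17/3, 6, 18/5)
obs 9: x=3 → posterior Dirichlet(15/4, 17/3, 6, 23/5)
obs 10: x=1 → posterior Dirichlet(15/4, 20/3, 6, 23/5)
obs 11: x=3 → posterior Dirichlet(15/4, 20/3, 6, 28/5)
obs 12: x=2 → posterior Dirichlet(15/4, 20/3, 7, 28/5)
obs 13: x=3 → posterior Dirichlet(15/4, 20/3, 7, 33/5)
obs 14: x=1 → posterior Dirichlet(15/4, 23/3, 7, 33/5)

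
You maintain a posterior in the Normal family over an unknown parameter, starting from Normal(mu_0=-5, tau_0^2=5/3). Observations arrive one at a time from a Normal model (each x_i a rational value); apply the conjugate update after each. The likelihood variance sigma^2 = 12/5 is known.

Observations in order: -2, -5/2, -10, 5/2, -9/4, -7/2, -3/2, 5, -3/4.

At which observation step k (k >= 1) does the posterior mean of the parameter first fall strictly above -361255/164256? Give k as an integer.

k = 9

obs 1: x=-2 → posterior Normal(-230/61, 60/61)
obs 2: x=-5/2 → posterior Normal(-585/172, 30/43)
obs 3: x=-10 → posterior Normal(-1085/222, 20/37)
obs 4: x=5/2 → posterior Normal(-60/17, 15/34)
obs 5: x=-9/4 → posterior Normal(-2145/644, 60/161)
obs 6: x=-7/2 → posterior Normal(-2495/744, 10/31)
obs 7: x=-3/2 → posterior Normal(-2645/844, 60/211)
obs 8: x=5 → posterior Normal(-2145/944, 15/59)
obs 9: x=-3/4 → posterior Normal(-185/87, 20/87)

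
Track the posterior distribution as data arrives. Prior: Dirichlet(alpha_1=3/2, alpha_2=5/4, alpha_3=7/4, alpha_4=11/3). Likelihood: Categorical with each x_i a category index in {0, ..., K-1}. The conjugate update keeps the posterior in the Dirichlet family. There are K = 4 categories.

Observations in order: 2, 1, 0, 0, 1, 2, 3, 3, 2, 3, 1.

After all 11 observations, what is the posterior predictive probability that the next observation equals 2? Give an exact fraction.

obs 1: x=2 → posterior Dirichlet(3/2, 5/4, 11/4, 11/3)
obs 2: x=1 → posterior Dirichlet(3/2, 9/4, 11/4, 11/3)
obs 3: x=0 → posterior Dirichlet(5/2, 9/4, 11/4, 11/3)
obs 4: x=0 → posterior Dirichlet(7/2, 9/4, 11/4, 11/3)
obs 5: x=1 → posterior Dirichlet(7/2, 13/4, 11/4, 11/3)
obs 6: x=2 → posterior Dirichlet(7/2, 13/4, 15/4, 11/3)
obs 7: x=3 → posterior Dirichlet(7/2, 13/4, 15/4, 14/3)
obs 8: x=3 → posterior Dirichlet(7/2, 13/4, 15/4, 17/3)
obs 9: x=2 → posterior Dirichlet(7/2, 13/4, 19/4, 17/3)
obs 10: x=3 → posterior Dirichlet(7/2, 13/4, 19/4, 20/3)
obs 11: x=1 → posterior Dirichlet(7/2, 17/4, 19/4, 20/3)

57/230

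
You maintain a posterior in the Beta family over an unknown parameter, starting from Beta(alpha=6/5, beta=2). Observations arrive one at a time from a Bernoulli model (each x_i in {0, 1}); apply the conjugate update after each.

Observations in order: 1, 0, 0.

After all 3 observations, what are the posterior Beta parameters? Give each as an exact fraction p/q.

obs 1: x=1 → posterior Beta(11/5, 2)
obs 2: x=0 → posterior Beta(11/5, 3)
obs 3: x=0 → posterior Beta(11/5, 4)

alpha=11/5, beta=4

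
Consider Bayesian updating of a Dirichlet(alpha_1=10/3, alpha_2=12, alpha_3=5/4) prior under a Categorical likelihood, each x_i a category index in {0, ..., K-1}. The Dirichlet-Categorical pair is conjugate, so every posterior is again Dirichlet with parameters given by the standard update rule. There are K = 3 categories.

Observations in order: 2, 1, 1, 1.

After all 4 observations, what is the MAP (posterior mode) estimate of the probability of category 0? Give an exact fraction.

obs 1: x=2 → posterior Dirichlet(10/3, 12, 9/4)
obs 2: x=1 → posterior Dirichlet(10/3, 13, 9/4)
obs 3: x=1 → posterior Dirichlet(10/3, 14, 9/4)
obs 4: x=1 → posterior Dirichlet(10/3, 15, 9/4)

28/211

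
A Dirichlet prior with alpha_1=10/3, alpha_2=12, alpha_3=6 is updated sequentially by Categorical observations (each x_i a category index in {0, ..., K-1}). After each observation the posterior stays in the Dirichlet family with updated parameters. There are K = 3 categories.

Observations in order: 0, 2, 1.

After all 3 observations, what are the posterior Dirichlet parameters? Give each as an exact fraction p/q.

alpha_1=13/3, alpha_2=13, alpha_3=7

obs 1: x=0 → posterior Dirichlet(13/3, 12, 6)
obs 2: x=2 → posterior Dirichlet(13/3, 12, 7)
obs 3: x=1 → posterior Dirichlet(13/3, 13, 7)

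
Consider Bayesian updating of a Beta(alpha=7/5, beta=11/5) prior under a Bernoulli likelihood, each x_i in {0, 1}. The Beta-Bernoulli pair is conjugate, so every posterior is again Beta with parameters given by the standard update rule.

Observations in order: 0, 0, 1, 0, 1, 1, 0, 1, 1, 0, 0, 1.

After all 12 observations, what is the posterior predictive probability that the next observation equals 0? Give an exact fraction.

41/78

obs 1: x=0 → posterior Beta(7/5, 16/5)
obs 2: x=0 → posterior Beta(7/5, 21/5)
obs 3: x=1 → posterior Beta(12/5, 21/5)
obs 4: x=0 → posterior Beta(12/5, 26/5)
obs 5: x=1 → posterior Beta(17/5, 26/5)
obs 6: x=1 → posterior Beta(22/5, 26/5)
obs 7: x=0 → posterior Beta(22/5, 31/5)
obs 8: x=1 → posterior Beta(27/5, 31/5)
obs 9: x=1 → posterior Beta(32/5, 31/5)
obs 10: x=0 → posterior Beta(32/5, 36/5)
obs 11: x=0 → posterior Beta(32/5, 41/5)
obs 12: x=1 → posterior Beta(37/5, 41/5)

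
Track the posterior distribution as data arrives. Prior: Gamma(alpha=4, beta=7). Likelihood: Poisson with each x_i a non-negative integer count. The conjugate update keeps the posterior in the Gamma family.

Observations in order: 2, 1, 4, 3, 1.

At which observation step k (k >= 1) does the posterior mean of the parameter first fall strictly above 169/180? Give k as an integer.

k = 3

obs 1: x=2 → posterior Gamma(6, 8)
obs 2: x=1 → posterior Gamma(7, 9)
obs 3: x=4 → posterior Gamma(11, 10)
obs 4: x=3 → posterior Gamma(14, 11)
obs 5: x=1 → posterior Gamma(15, 12)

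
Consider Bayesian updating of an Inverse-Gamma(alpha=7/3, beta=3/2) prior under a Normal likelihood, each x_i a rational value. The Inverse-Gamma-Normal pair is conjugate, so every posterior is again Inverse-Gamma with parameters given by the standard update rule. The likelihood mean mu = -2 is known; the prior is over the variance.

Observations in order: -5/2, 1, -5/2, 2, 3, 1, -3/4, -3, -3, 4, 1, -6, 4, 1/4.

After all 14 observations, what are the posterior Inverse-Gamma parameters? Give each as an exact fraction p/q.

obs 1: x=-5/2 → posterior Inverse-Gamma(17/6, 13/8)
obs 2: x=1 → posterior Inverse-Gamma(10/3, 49/8)
obs 3: x=-5/2 → posterior Inverse-Gamma(23/6, 25/4)
obs 4: x=2 → posterior Inverse-Gamma(13/3, 57/4)
obs 5: x=3 → posterior Inverse-Gamma(29/6, 107/4)
obs 6: x=1 → posterior Inverse-Gamma(16/3, 125/4)
obs 7: x=-3/4 → posterior Inverse-Gamma(35/6, 1025/32)
obs 8: x=-3 → posterior Inverse-Gamma(19/3, 1041/32)
obs 9: x=-3 → posterior Inverse-Gamma(41/6, 1057/32)
obs 10: x=4 → posterior Inverse-Gamma(22/3, 1633/32)
obs 11: x=1 → posterior Inverse-Gamma(47/6, 1777/32)
obs 12: x=-6 → posterior Inverse-Gamma(25/3, 2033/32)
obs 13: x=4 → posterior Inverse-Gamma(53/6, 2609/32)
obs 14: x=1/4 → posterior Inverse-Gamma(28/3, 1345/16)

alpha=28/3, beta=1345/16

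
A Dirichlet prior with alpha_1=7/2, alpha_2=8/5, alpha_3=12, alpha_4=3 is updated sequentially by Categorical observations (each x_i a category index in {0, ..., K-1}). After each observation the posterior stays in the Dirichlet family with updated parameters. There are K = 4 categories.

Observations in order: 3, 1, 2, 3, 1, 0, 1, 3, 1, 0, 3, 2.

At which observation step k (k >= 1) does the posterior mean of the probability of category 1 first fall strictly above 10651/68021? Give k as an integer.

k = 7

obs 1: x=3 → posterior Dirichlet(7/2, 8/5, 12, 4)
obs 2: x=1 → posterior Dirichlet(7/2, 13/5, 12, 4)
obs 3: x=2 → posterior Dirichlet(7/2, 13/5, 13, 4)
obs 4: x=3 → posterior Dirichlet(7/2, 13/5, 13, 5)
obs 5: x=1 → posterior Dirichlet(7/2, 18/5, 13, 5)
obs 6: x=0 → posterior Dirichlet(9/2, 18/5, 13, 5)
obs 7: x=1 → posterior Dirichlet(9/2, 23/5, 13, 5)
obs 8: x=3 → posterior Dirichlet(9/2, 23/5, 13, 6)
obs 9: x=1 → posterior Dirichlet(9/2, 28/5, 13, 6)
obs 10: x=0 → posterior Dirichlet(11/2, 28/5, 13, 6)
obs 11: x=3 → posterior Dirichlet(11/2, 28/5, 13, 7)
obs 12: x=2 → posterior Dirichlet(11/2, 28/5, 14, 7)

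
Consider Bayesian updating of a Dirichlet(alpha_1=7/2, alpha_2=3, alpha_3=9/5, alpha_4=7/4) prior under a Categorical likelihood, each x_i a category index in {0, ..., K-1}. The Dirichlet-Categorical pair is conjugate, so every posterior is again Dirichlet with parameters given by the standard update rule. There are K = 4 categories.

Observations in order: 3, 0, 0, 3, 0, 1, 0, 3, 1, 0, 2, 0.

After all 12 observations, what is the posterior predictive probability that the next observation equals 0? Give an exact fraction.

obs 1: x=3 → posterior Dirichlet(7/2, 3, 9/5, 11/4)
obs 2: x=0 → posterior Dirichlet(9/2, 3, 9/5, 11/4)
obs 3: x=0 → posterior Dirichlet(11/2, 3, 9/5, 11/4)
obs 4: x=3 → posterior Dirichlet(11/2, 3, 9/5, 15/4)
obs 5: x=0 → posterior Dirichlet(13/2, 3, 9/5, 15/4)
obs 6: x=1 → posterior Dirichlet(13/2, 4, 9/5, 15/4)
obs 7: x=0 → posterior Dirichlet(15/2, 4, 9/5, 15/4)
obs 8: x=3 → posterior Dirichlet(15/2, 4, 9/5, 19/4)
obs 9: x=1 → posterior Dirichlet(15/2, 5, 9/5, 19/4)
obs 10: x=0 → posterior Dirichlet(17/2, 5, 9/5, 19/4)
obs 11: x=2 → posterior Dirichlet(17/2, 5, 14/5, 19/4)
obs 12: x=0 → posterior Dirichlet(19/2, 5, 14/5, 19/4)

190/441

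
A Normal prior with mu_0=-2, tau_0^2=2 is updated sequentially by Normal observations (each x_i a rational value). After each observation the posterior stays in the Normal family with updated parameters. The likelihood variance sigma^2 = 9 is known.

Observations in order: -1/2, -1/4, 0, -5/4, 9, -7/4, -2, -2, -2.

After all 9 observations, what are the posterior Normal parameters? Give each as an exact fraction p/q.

obs 1: x=-1/2 → posterior Normal(-19/11, 18/11)
obs 2: x=-1/4 → posterior Normal(-3/2, 18/13)
obs 3: x=0 → posterior Normal(-13/10, 6/5)
obs 4: x=-5/4 → posterior Normal(-22/17, 18/17)
obs 5: x=9 → posterior Normal(-4/19, 18/19)
obs 6: x=-7/4 → posterior Normal(-5/14, 6/7)
obs 7: x=-2 → posterior Normal(-1/2, 18/23)
obs 8: x=-2 → posterior Normal(-31/50, 18/25)
obs 9: x=-2 → posterior Normal(-13/18, 2/3)

mu_0=-13/18, tau_0^2=2/3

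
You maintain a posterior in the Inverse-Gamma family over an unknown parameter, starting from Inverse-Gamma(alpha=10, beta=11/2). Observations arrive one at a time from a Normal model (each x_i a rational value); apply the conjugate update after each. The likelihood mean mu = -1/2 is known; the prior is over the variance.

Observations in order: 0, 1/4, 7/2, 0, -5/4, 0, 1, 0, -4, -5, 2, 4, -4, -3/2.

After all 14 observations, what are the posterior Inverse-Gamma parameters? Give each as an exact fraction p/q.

alpha=17, beta=829/16

obs 1: x=0 → posterior Inverse-Gamma(21/2, 45/8)
obs 2: x=1/4 → posterior Inverse-Gamma(11, 189/32)
obs 3: x=7/2 → posterior Inverse-Gamma(23/2, 445/32)
obs 4: x=0 → posterior Inverse-Gamma(12, 449/32)
obs 5: x=-5/4 → posterior Inverse-Gamma(25/2, 229/16)
obs 6: x=0 → posterior Inverse-Gamma(13, 231/16)
obs 7: x=1 → posterior Inverse-Gamma(27/2, 249/16)
obs 8: x=0 → posterior Inverse-Gamma(14, 251/16)
obs 9: x=-4 → posterior Inverse-Gamma(29/2, 349/16)
obs 10: x=-5 → posterior Inverse-Gamma(15, 511/16)
obs 11: x=2 → posterior Inverse-Gamma(31/2, 561/16)
obs 12: x=4 → posterior Inverse-Gamma(16, 723/16)
obs 13: x=-4 → posterior Inverse-Gamma(33/2, 821/16)
obs 14: x=-3/2 → posterior Inverse-Gamma(17, 829/16)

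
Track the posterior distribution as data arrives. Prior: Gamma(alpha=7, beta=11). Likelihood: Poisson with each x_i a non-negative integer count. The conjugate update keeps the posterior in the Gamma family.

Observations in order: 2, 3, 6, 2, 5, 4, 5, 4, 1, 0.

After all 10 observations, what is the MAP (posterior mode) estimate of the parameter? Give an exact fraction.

38/21

obs 1: x=2 → posterior Gamma(9, 12)
obs 2: x=3 → posterior Gamma(12, 13)
obs 3: x=6 → posterior Gamma(18, 14)
obs 4: x=2 → posterior Gamma(20, 15)
obs 5: x=5 → posterior Gamma(25, 16)
obs 6: x=4 → posterior Gamma(29, 17)
obs 7: x=5 → posterior Gamma(34, 18)
obs 8: x=4 → posterior Gamma(38, 19)
obs 9: x=1 → posterior Gamma(39, 20)
obs 10: x=0 → posterior Gamma(39, 21)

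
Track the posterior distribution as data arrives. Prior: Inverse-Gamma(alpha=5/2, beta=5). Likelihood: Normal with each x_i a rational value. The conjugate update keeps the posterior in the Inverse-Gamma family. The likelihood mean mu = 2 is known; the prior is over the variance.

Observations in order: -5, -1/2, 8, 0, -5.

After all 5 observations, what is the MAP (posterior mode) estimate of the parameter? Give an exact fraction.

obs 1: x=-5 → posterior Inverse-Gamma(3, 59/2)
obs 2: x=-1/2 → posterior Inverse-Gamma(7/2, 261/8)
obs 3: x=8 → posterior Inverse-Gamma(4, 405/8)
obs 4: x=0 → posterior Inverse-Gamma(9/2, 421/8)
obs 5: x=-5 → posterior Inverse-Gamma(5, 617/8)

617/48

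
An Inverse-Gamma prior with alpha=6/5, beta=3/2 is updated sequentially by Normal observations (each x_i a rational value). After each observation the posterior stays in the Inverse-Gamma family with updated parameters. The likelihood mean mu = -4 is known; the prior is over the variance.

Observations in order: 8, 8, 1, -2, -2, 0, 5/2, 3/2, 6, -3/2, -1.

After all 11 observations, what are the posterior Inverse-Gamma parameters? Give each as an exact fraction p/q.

alpha=67/10, beta=2111/8

obs 1: x=8 → posterior Inverse-Gamma(17/10, 147/2)
obs 2: x=8 → posterior Inverse-Gamma(11/5, 291/2)
obs 3: x=1 → posterior Inverse-Gamma(27/10, 158)
obs 4: x=-2 → posterior Inverse-Gamma(16/5, 160)
obs 5: x=-2 → posterior Inverse-Gamma(37/10, 162)
obs 6: x=0 → posterior Inverse-Gamma(21/5, 170)
obs 7: x=5/2 → posterior Inverse-Gamma(47/10, 1529/8)
obs 8: x=3/2 → posterior Inverse-Gamma(26/5, 825/4)
obs 9: x=6 → posterior Inverse-Gamma(57/10, 1025/4)
obs 10: x=-3/2 → posterior Inverse-Gamma(31/5, 2075/8)
obs 11: x=-1 → posterior Inverse-Gamma(67/10, 2111/8)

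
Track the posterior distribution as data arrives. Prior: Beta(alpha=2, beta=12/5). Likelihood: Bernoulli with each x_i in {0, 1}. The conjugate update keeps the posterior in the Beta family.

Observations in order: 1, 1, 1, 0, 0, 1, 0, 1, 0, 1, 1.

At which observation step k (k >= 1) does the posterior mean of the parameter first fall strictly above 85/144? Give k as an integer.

k = 2

obs 1: x=1 → posterior Beta(3, 12/5)
obs 2: x=1 → posterior Beta(4, 12/5)
obs 3: x=1 → posterior Beta(5, 12/5)
obs 4: x=0 → posterior Beta(5, 17/5)
obs 5: x=0 → posterior Beta(5, 22/5)
obs 6: x=1 → posterior Beta(6, 22/5)
obs 7: x=0 → posterior Beta(6, 27/5)
obs 8: x=1 → posterior Beta(7, 27/5)
obs 9: x=0 → posterior Beta(7, 32/5)
obs 10: x=1 → posterior Beta(8, 32/5)
obs 11: x=1 → posterior Beta(9, 32/5)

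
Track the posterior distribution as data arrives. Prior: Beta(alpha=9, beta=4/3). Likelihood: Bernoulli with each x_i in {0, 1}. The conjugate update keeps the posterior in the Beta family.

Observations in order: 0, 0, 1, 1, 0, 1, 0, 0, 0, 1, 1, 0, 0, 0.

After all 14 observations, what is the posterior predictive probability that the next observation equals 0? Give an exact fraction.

31/73

obs 1: x=0 → posterior Beta(9, 7/3)
obs 2: x=0 → posterior Beta(9, 10/3)
obs 3: x=1 → posterior Beta(10, 10/3)
obs 4: x=1 → posterior Beta(11, 10/3)
obs 5: x=0 → posterior Beta(11, 13/3)
obs 6: x=1 → posterior Beta(12, 13/3)
obs 7: x=0 → posterior Beta(12, 16/3)
obs 8: x=0 → posterior Beta(12, 19/3)
obs 9: x=0 → posterior Beta(12, 22/3)
obs 10: x=1 → posterior Beta(13, 22/3)
obs 11: x=1 → posterior Beta(14, 22/3)
obs 12: x=0 → posterior Beta(14, 25/3)
obs 13: x=0 → posterior Beta(14, 28/3)
obs 14: x=0 → posterior Beta(14, 31/3)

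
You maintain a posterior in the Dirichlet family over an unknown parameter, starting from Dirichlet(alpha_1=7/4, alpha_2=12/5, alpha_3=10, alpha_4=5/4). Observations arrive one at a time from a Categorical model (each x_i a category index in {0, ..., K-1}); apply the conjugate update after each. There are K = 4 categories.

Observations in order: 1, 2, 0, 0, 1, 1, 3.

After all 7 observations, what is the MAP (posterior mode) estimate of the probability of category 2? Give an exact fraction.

25/46

obs 1: x=1 → posterior Dirichlet(7/4, 17/5, 10, 5/4)
obs 2: x=2 → posterior Dirichlet(7/4, 17/5, 11, 5/4)
obs 3: x=0 → posterior Dirichlet(11/4, 17/5, 11, 5/4)
obs 4: x=0 → posterior Dirichlet(15/4, 17/5, 11, 5/4)
obs 5: x=1 → posterior Dirichlet(15/4, 22/5, 11, 5/4)
obs 6: x=1 → posterior Dirichlet(15/4, 27/5, 11, 5/4)
obs 7: x=3 → posterior Dirichlet(15/4, 27/5, 11, 9/4)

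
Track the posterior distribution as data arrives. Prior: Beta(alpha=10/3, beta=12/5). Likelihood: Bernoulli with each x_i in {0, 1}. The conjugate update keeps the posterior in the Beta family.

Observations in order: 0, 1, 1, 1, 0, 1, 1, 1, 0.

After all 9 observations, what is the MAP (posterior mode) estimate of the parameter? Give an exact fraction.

125/191

obs 1: x=0 → posterior Beta(10/3, 17/5)
obs 2: x=1 → posterior Beta(13/3, 17/5)
obs 3: x=1 → posterior Beta(16/3, 17/5)
obs 4: x=1 → posterior Beta(19/3, 17/5)
obs 5: x=0 → posterior Beta(19/3, 22/5)
obs 6: x=1 → posterior Beta(22/3, 22/5)
obs 7: x=1 → posterior Beta(25/3, 22/5)
obs 8: x=1 → posterior Beta(28/3, 22/5)
obs 9: x=0 → posterior Beta(28/3, 27/5)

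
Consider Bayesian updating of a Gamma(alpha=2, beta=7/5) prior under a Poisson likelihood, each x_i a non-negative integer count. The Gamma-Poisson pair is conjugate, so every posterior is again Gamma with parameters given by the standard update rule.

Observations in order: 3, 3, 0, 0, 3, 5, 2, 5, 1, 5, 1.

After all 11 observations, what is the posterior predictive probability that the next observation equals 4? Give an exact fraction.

15120506086369514999339308790263902745035110243168472268800000/122051547946915276501139298573834221091215046641684146917022729

obs 1: x=3 → posterior Gamma(5, 12/5)
obs 2: x=3 → posterior Gamma(8, 17/5)
obs 3: x=0 → posterior Gamma(8, 22/5)
obs 4: x=0 → posterior Gamma(8, 27/5)
obs 5: x=3 → posterior Gamma(11, 32/5)
obs 6: x=5 → posterior Gamma(16, 37/5)
obs 7: x=2 → posterior Gamma(18, 42/5)
obs 8: x=5 → posterior Gamma(23, 47/5)
obs 9: x=1 → posterior Gamma(24, 52/5)
obs 10: x=5 → posterior Gamma(29, 57/5)
obs 11: x=1 → posterior Gamma(30, 62/5)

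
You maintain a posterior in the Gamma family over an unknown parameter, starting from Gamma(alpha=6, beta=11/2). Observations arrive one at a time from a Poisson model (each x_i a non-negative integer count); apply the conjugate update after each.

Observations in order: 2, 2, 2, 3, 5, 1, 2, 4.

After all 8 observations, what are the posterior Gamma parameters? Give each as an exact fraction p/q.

alpha=27, beta=27/2

obs 1: x=2 → posterior Gamma(8, 13/2)
obs 2: x=2 → posterior Gamma(10, 15/2)
obs 3: x=2 → posterior Gamma(12, 17/2)
obs 4: x=3 → posterior Gamma(15, 19/2)
obs 5: x=5 → posterior Gamma(20, 21/2)
obs 6: x=1 → posterior Gamma(21, 23/2)
obs 7: x=2 → posterior Gamma(23, 25/2)
obs 8: x=4 → posterior Gamma(27, 27/2)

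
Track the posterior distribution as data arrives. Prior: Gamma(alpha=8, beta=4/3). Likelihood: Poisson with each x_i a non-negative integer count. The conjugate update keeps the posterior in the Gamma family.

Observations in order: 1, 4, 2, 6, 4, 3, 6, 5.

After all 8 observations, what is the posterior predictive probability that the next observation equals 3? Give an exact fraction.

obs 1: x=1 → posterior Gamma(9, 7/3)
obs 2: x=4 → posterior Gamma(13, 10/3)
obs 3: x=2 → posterior Gamma(15, 13/3)
obs 4: x=6 → posterior Gamma(21, 16/3)
obs 5: x=4 → posterior Gamma(25, 19/3)
obs 6: x=3 → posterior Gamma(28, 22/3)
obs 7: x=6 → posterior Gamma(34, 25/3)
obs 8: x=5 → posterior Gamma(39, 28/3)

79119619718539557668046336675948778647821357868864215910973440/433701716541192355457229753999917360820651622584523552060436161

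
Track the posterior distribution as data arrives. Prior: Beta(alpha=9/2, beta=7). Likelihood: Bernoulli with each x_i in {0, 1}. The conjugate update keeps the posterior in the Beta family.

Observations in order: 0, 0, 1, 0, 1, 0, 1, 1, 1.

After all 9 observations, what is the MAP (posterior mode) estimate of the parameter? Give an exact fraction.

17/37

obs 1: x=0 → posterior Beta(9/2, 8)
obs 2: x=0 → posterior Beta(9/2, 9)
obs 3: x=1 → posterior Beta(11/2, 9)
obs 4: x=0 → posterior Beta(11/2, 10)
obs 5: x=1 → posterior Beta(13/2, 10)
obs 6: x=0 → posterior Beta(13/2, 11)
obs 7: x=1 → posterior Beta(15/2, 11)
obs 8: x=1 → posterior Beta(17/2, 11)
obs 9: x=1 → posterior Beta(19/2, 11)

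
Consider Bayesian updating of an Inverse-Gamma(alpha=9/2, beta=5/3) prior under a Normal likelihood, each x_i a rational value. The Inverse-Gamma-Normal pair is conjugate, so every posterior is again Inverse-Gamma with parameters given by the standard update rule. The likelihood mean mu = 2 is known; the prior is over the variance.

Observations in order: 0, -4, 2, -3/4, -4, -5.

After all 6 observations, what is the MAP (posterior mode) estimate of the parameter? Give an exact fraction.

6523/816

obs 1: x=0 → posterior Inverse-Gamma(5, 11/3)
obs 2: x=-4 → posterior Inverse-Gamma(11/2, 65/3)
obs 3: x=2 → posterior Inverse-Gamma(6, 65/3)
obs 4: x=-3/4 → posterior Inverse-Gamma(13/2, 2443/96)
obs 5: x=-4 → posterior Inverse-Gamma(7, 4171/96)
obs 6: x=-5 → posterior Inverse-Gamma(15/2, 6523/96)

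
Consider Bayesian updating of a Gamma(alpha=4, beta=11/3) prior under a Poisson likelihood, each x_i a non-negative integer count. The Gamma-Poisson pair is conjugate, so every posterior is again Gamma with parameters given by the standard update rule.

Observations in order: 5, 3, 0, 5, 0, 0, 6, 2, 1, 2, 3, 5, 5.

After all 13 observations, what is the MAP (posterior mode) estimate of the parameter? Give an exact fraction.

obs 1: x=5 → posterior Gamma(9, 14/3)
obs 2: x=3 → posterior Gamma(12, 17/3)
obs 3: x=0 → posterior Gamma(12, 20/3)
obs 4: x=5 → posterior Gamma(17, 23/3)
obs 5: x=0 → posterior Gamma(17, 26/3)
obs 6: x=0 → posterior Gamma(17, 29/3)
obs 7: x=6 → posterior Gamma(23, 32/3)
obs 8: x=2 → posterior Gamma(25, 35/3)
obs 9: x=1 → posterior Gamma(26, 38/3)
obs 10: x=2 → posterior Gamma(28, 41/3)
obs 11: x=3 → posterior Gamma(31, 44/3)
obs 12: x=5 → posterior Gamma(36, 47/3)
obs 13: x=5 → posterior Gamma(41, 50/3)

12/5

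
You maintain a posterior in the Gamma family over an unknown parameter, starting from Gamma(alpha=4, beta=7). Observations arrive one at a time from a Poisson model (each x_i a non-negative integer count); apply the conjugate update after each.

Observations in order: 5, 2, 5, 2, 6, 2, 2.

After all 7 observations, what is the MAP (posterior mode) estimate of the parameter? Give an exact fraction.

obs 1: x=5 → posterior Gamma(9, 8)
obs 2: x=2 → posterior Gamma(11, 9)
obs 3: x=5 → posterior Gamma(16, 10)
obs 4: x=2 → posterior Gamma(18, 11)
obs 5: x=6 → posterior Gamma(24, 12)
obs 6: x=2 → posterior Gamma(26, 13)
obs 7: x=2 → posterior Gamma(28, 14)

27/14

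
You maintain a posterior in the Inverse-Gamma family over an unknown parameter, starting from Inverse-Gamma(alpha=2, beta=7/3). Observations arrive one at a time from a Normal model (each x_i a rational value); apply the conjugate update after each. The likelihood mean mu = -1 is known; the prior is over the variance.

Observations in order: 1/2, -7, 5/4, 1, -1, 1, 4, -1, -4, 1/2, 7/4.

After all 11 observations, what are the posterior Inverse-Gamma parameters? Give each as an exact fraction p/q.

obs 1: x=1/2 → posterior Inverse-Gamma(5/2, 83/24)
obs 2: x=-7 → posterior Inverse-Gamma(3, 515/24)
obs 3: x=5/4 → posterior Inverse-Gamma(7/2, 2303/96)
obs 4: x=1 → posterior Inverse-Gamma(4, 2495/96)
obs 5: x=-1 → posterior Inverse-Gamma(9/2, 2495/96)
obs 6: x=1 → posterior Inverse-Gamma(5, 2687/96)
obs 7: x=4 → posterior Inverse-Gamma(11/2, 3887/96)
obs 8: x=-1 → posterior Inverse-Gamma(6, 3887/96)
obs 9: x=-4 → posterior Inverse-Gamma(13/2, 4319/96)
obs 10: x=1/2 → posterior Inverse-Gamma(7, 4427/96)
obs 11: x=7/4 → posterior Inverse-Gamma(15/2, 2395/48)

alpha=15/2, beta=2395/48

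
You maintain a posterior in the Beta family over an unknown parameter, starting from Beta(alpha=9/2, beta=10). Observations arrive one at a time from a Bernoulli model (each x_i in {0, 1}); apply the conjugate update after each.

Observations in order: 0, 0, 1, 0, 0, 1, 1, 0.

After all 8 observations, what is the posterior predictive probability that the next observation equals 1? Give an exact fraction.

obs 1: x=0 → posterior Beta(9/2, 11)
obs 2: x=0 → posterior Beta(9/2, 12)
obs 3: x=1 → posterior Beta(11/2, 12)
obs 4: x=0 → posterior Beta(11/2, 13)
obs 5: x=0 → posterior Beta(11/2, 14)
obs 6: x=1 → posterior Beta(13/2, 14)
obs 7: x=1 → posterior Beta(15/2, 14)
obs 8: x=0 → posterior Beta(15/2, 15)

1/3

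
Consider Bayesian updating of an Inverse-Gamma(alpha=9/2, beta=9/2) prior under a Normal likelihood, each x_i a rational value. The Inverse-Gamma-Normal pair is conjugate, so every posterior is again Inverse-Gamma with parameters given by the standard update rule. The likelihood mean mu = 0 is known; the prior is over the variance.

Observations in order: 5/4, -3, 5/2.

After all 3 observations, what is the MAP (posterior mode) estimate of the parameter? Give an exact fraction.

59/32

obs 1: x=5/4 → posterior Inverse-Gamma(5, 169/32)
obs 2: x=-3 → posterior Inverse-Gamma(11/2, 313/32)
obs 3: x=5/2 → posterior Inverse-Gamma(6, 413/32)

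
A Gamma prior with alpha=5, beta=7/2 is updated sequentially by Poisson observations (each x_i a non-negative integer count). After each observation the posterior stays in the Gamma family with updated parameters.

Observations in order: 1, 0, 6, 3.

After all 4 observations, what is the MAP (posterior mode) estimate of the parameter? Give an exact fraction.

obs 1: x=1 → posterior Gamma(6, 9/2)
obs 2: x=0 → posterior Gamma(6, 11/2)
obs 3: x=6 → posterior Gamma(12, 13/2)
obs 4: x=3 → posterior Gamma(15, 15/2)

28/15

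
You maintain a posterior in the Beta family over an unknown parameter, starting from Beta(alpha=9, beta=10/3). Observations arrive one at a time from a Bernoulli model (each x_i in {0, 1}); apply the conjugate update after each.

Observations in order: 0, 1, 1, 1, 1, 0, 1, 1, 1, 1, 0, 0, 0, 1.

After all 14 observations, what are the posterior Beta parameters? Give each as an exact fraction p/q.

alpha=18, beta=25/3

obs 1: x=0 → posterior Beta(9, 13/3)
obs 2: x=1 → posterior Beta(10, 13/3)
obs 3: x=1 → posterior Beta(11, 13/3)
obs 4: x=1 → posterior Beta(12, 13/3)
obs 5: x=1 → posterior Beta(13, 13/3)
obs 6: x=0 → posterior Beta(13, 16/3)
obs 7: x=1 → posterior Beta(14, 16/3)
obs 8: x=1 → posterior Beta(15, 16/3)
obs 9: x=1 → posterior Beta(16, 16/3)
obs 10: x=1 → posterior Beta(17, 16/3)
obs 11: x=0 → posterior Beta(17, 19/3)
obs 12: x=0 → posterior Beta(17, 22/3)
obs 13: x=0 → posterior Beta(17, 25/3)
obs 14: x=1 → posterior Beta(18, 25/3)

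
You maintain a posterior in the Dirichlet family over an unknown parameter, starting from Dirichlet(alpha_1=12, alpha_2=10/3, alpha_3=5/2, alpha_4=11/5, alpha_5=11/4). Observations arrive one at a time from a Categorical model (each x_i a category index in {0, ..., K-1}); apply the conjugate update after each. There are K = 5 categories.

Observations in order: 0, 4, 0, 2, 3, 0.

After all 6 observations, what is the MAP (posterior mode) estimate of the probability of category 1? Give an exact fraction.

140/1427

obs 1: x=0 → posterior Dirichlet(13, 10/3, 5/2, 11/5, 11/4)
obs 2: x=4 → posterior Dirichlet(13, 10/3, 5/2, 11/5, 15/4)
obs 3: x=0 → posterior Dirichlet(14, 10/3, 5/2, 11/5, 15/4)
obs 4: x=2 → posterior Dirichlet(14, 10/3, 7/2, 11/5, 15/4)
obs 5: x=3 → posterior Dirichlet(14, 10/3, 7/2, 16/5, 15/4)
obs 6: x=0 → posterior Dirichlet(15, 10/3, 7/2, 16/5, 15/4)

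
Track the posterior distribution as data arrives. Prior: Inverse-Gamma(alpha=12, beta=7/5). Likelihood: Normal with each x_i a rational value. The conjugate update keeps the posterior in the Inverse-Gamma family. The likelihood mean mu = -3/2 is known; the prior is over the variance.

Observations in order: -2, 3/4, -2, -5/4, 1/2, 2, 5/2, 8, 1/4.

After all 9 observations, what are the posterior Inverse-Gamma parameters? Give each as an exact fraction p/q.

obs 1: x=-2 → posterior Inverse-Gamma(25/2, 61/40)
obs 2: x=3/4 → posterior Inverse-Gamma(13, 649/160)
obs 3: x=-2 → posterior Inverse-Gamma(27/2, 669/160)
obs 4: x=-5/4 → posterior Inverse-Gamma(14, 337/80)
obs 5: x=1/2 → posterior Inverse-Gamma(29/2, 497/80)
obs 6: x=2 → posterior Inverse-Gamma(15, 987/80)
obs 7: x=5/2 → posterior Inverse-Gamma(31/2, 1627/80)
obs 8: x=8 → posterior Inverse-Gamma(16, 5237/80)
obs 9: x=1/4 → posterior Inverse-Gamma(33/2, 10719/160)

alpha=33/2, beta=10719/160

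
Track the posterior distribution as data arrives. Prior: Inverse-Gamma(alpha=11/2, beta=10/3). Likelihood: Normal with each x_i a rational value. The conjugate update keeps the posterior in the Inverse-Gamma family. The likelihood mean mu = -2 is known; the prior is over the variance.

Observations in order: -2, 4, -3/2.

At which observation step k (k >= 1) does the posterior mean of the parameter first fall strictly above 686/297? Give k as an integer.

k = 2

obs 1: x=-2 → posterior Inverse-Gamma(6, 10/3)
obs 2: x=4 → posterior Inverse-Gamma(13/2, 64/3)
obs 3: x=-3/2 → posterior Inverse-Gamma(7, 515/24)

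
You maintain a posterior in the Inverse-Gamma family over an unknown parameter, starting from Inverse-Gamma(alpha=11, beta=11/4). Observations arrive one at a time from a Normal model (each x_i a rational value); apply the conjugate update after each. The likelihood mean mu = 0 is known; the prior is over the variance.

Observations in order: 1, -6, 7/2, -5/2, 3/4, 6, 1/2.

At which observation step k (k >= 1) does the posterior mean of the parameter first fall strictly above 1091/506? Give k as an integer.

obs 1: x=1 → posterior Inverse-Gamma(23/2, 13/4)
obs 2: x=-6 → posterior Inverse-Gamma(12, 85/4)
obs 3: x=7/2 → posterior Inverse-Gamma(25/2, 219/8)
obs 4: x=-5/2 → posterior Inverse-Gamma(13, 61/2)
obs 5: x=3/4 → posterior Inverse-Gamma(27/2, 985/32)
obs 6: x=6 → posterior Inverse-Gamma(14, 1561/32)
obs 7: x=1/2 → posterior Inverse-Gamma(29/2, 1565/32)

k = 3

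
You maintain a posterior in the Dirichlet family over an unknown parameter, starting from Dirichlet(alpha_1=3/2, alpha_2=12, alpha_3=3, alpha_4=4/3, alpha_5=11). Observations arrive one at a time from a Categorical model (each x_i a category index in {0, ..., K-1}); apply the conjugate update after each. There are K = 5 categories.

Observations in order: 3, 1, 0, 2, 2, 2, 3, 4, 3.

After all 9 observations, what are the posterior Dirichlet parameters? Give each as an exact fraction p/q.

obs 1: x=3 → posterior Dirichlet(3/2, 12, 3, 7/3, 11)
obs 2: x=1 → posterior Dirichlet(3/2, 13, 3, 7/3, 11)
obs 3: x=0 → posterior Dirichlet(5/2, 13, 3, 7/3, 11)
obs 4: x=2 → posterior Dirichlet(5/2, 13, 4, 7/3, 11)
obs 5: x=2 → posterior Dirichlet(5/2, 13, 5, 7/3, 11)
obs 6: x=2 → posterior Dirichlet(5/2, 13, 6, 7/3, 11)
obs 7: x=3 → posterior Dirichlet(5/2, 13, 6, 10/3, 11)
obs 8: x=4 → posterior Dirichlet(5/2, 13, 6, 10/3, 12)
obs 9: x=3 → posterior Dirichlet(5/2, 13, 6, 13/3, 12)

alpha_1=5/2, alpha_2=13, alpha_3=6, alpha_4=13/3, alpha_5=12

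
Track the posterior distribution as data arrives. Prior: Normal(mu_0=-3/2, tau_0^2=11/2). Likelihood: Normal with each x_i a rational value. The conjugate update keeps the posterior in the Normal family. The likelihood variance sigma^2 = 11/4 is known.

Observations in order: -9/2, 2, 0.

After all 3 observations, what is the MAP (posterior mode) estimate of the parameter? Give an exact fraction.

obs 1: x=-9/2 → posterior Normal(-7/2, 11/6)
obs 2: x=2 → posterior Normal(-13/10, 11/10)
obs 3: x=0 → posterior Normal(-13/14, 11/14)

-13/14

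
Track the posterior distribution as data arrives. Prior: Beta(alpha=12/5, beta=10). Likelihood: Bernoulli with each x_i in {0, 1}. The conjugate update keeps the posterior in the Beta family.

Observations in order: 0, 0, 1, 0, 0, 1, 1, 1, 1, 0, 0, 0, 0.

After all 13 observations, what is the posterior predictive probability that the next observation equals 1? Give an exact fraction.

37/127

obs 1: x=0 → posterior Beta(12/5, 11)
obs 2: x=0 → posterior Beta(12/5, 12)
obs 3: x=1 → posterior Beta(17/5, 12)
obs 4: x=0 → posterior Beta(17/5, 13)
obs 5: x=0 → posterior Beta(17/5, 14)
obs 6: x=1 → posterior Beta(22/5, 14)
obs 7: x=1 → posterior Beta(27/5, 14)
obs 8: x=1 → posterior Beta(32/5, 14)
obs 9: x=1 → posterior Beta(37/5, 14)
obs 10: x=0 → posterior Beta(37/5, 15)
obs 11: x=0 → posterior Beta(37/5, 16)
obs 12: x=0 → posterior Beta(37/5, 17)
obs 13: x=0 → posterior Beta(37/5, 18)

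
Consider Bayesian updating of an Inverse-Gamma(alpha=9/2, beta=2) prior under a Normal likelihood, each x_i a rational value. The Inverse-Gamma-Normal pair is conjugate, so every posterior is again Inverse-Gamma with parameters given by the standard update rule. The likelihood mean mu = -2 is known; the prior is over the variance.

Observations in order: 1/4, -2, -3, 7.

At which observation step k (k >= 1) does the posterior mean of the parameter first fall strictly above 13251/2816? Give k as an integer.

k = 4

obs 1: x=1/4 → posterior Inverse-Gamma(5, 145/32)
obs 2: x=-2 → posterior Inverse-Gamma(11/2, 145/32)
obs 3: x=-3 → posterior Inverse-Gamma(6, 161/32)
obs 4: x=7 → posterior Inverse-Gamma(13/2, 1457/32)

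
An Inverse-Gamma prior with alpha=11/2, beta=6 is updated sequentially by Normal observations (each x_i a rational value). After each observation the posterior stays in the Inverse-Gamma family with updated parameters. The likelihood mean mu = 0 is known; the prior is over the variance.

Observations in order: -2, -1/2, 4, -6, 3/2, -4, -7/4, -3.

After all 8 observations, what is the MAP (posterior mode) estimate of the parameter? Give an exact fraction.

1577/336

obs 1: x=-2 → posterior Inverse-Gamma(6, 8)
obs 2: x=-1/2 → posterior Inverse-Gamma(13/2, 65/8)
obs 3: x=4 → posterior Inverse-Gamma(7, 129/8)
obs 4: x=-6 → posterior Inverse-Gamma(15/2, 273/8)
obs 5: x=3/2 → posterior Inverse-Gamma(8, 141/4)
obs 6: x=-4 → posterior Inverse-Gamma(17/2, 173/4)
obs 7: x=-7/4 → posterior Inverse-Gamma(9, 1433/32)
obs 8: x=-3 → posterior Inverse-Gamma(19/2, 1577/32)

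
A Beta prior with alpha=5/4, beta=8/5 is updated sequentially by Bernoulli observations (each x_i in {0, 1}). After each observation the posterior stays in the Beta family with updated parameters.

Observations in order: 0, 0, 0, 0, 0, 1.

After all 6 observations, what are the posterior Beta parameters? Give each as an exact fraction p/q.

obs 1: x=0 → posterior Beta(5/4, 13/5)
obs 2: x=0 → posterior Beta(5/4, 18/5)
obs 3: x=0 → posterior Beta(5/4, 23/5)
obs 4: x=0 → posterior Beta(5/4, 28/5)
obs 5: x=0 → posterior Beta(5/4, 33/5)
obs 6: x=1 → posterior Beta(9/4, 33/5)

alpha=9/4, beta=33/5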